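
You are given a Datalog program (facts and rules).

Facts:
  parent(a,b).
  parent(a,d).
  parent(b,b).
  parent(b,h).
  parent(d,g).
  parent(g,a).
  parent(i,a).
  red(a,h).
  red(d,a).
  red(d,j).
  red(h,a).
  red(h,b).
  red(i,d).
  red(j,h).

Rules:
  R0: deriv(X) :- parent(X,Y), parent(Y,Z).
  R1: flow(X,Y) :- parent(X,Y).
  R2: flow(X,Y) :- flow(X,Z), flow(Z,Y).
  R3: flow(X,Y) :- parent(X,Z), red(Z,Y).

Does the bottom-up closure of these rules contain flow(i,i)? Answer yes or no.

round 1: derive flow(a,b) via R1 from parent(a,b)
round 1: derive flow(a,d) via R1 from parent(a,d)
round 1: derive flow(b,b) via R1 from parent(b,b)
round 1: derive flow(b,h) via R1 from parent(b,h)
round 1: derive flow(d,g) via R1 from parent(d,g)
round 1: derive flow(g,a) via R1 from parent(g,a)
round 1: derive flow(i,a) via R1 from parent(i,a)
round 1: derive flow(a,a) via R3 from parent(a,d), red(d,a)
round 1: derive flow(a,j) via R3 from parent(a,d), red(d,j)
round 1: derive flow(b,a) via R3 from parent(b,h), red(h,a)
round 1: derive flow(g,h) via R3 from parent(g,a), red(a,h)
round 1: derive flow(i,h) via R3 from parent(i,a), red(a,h)
round 2: derive flow(a,g) via R2 from flow(a,d), flow(d,g)
round 2: derive flow(a,h) via R2 from flow(a,b), flow(b,h)
round 2: derive flow(b,d) via R2 from flow(b,a), flow(a,d)
round 2: derive flow(b,j) via R2 from flow(b,a), flow(a,j)
round 2: derive flow(d,a) via R2 from flow(d,g), flow(g,a)
round 2: derive flow(d,h) via R2 from flow(d,g), flow(g,h)
round 2: derive flow(g,b) via R2 from flow(g,a), flow(a,b)
round 2: derive flow(g,d) via R2 from flow(g,a), flow(a,d)
round 2: derive flow(g,j) via R2 from flow(g,a), flow(a,j)
round 2: derive flow(i,b) via R2 from flow(i,a), flow(a,b)
round 2: derive flow(i,d) via R2 from flow(i,a), flow(a,d)
round 2: derive flow(i,j) via R2 from flow(i,a), flow(a,j)
round 3: derive flow(b,g) via R2 from flow(b,a), flow(a,g)
round 3: derive flow(d,b) via R2 from flow(d,a), flow(a,b)
round 3: derive flow(d,d) via R2 from flow(d,a), flow(a,d)
round 3: derive flow(d,j) via R2 from flow(d,a), flow(a,j)
round 3: derive flow(g,g) via R2 from flow(g,a), flow(a,g)
round 3: derive flow(i,g) via R2 from flow(i,a), flow(a,g)

no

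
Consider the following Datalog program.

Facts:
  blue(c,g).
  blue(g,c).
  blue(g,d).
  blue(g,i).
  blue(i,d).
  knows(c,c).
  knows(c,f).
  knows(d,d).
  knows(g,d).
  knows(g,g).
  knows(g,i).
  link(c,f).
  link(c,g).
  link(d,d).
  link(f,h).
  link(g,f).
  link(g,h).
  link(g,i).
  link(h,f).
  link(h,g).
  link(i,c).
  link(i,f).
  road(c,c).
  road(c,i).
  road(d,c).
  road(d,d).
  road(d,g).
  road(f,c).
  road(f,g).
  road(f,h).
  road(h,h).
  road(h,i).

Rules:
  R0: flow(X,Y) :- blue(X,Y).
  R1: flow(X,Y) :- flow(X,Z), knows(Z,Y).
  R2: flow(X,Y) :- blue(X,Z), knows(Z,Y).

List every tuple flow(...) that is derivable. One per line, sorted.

flow(c,d)
flow(c,g)
flow(c,i)
flow(g,c)
flow(g,d)
flow(g,f)
flow(g,i)
flow(i,d)

round 1: derive flow(c,g) via R0 from blue(c,g)
round 1: derive flow(g,c) via R0 from blue(g,c)
round 1: derive flow(g,d) via R0 from blue(g,d)
round 1: derive flow(g,i) via R0 from blue(g,i)
round 1: derive flow(i,d) via R0 from blue(i,d)
round 1: derive flow(c,d) via R2 from blue(c,g), knows(g,d)
round 1: derive flow(c,i) via R2 from blue(c,g), knows(g,i)
round 1: derive flow(g,f) via R2 from blue(g,c), knows(c,f)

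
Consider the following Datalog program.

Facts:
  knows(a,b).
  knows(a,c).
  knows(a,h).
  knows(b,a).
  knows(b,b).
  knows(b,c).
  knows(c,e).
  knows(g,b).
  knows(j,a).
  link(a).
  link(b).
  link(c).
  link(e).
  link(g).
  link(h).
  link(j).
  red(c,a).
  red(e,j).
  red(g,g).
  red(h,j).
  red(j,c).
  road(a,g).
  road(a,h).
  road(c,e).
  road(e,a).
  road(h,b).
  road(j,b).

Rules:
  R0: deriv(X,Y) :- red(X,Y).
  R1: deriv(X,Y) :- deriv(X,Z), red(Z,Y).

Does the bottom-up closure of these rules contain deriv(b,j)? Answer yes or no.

no

round 1: derive deriv(c,a) via R0 from red(c,a)
round 1: derive deriv(e,j) via R0 from red(e,j)
round 1: derive deriv(g,g) via R0 from red(g,g)
round 1: derive deriv(h,j) via R0 from red(h,j)
round 1: derive deriv(j,c) via R0 from red(j,c)
round 2: derive deriv(e,c) via R1 from deriv(e,j), red(j,c)
round 2: derive deriv(h,c) via R1 from deriv(h,j), red(j,c)
round 2: derive deriv(j,a) via R1 from deriv(j,c), red(c,a)
round 3: derive deriv(e,a) via R1 from deriv(e,c), red(c,a)
round 3: derive deriv(h,a) via R1 from deriv(h,c), red(c,a)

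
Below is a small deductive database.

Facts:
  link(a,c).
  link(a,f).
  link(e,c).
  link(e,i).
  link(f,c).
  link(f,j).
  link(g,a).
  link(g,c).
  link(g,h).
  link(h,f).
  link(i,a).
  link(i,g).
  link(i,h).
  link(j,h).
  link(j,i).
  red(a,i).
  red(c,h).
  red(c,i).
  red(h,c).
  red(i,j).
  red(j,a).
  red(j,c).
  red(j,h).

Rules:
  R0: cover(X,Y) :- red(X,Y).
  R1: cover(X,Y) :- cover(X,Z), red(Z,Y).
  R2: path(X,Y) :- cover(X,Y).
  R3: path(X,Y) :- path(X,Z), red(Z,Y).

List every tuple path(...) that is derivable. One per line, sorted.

round 1: derive cover(a,i) via R0 from red(a,i)
round 1: derive cover(c,h) via R0 from red(c,h)
round 1: derive cover(c,i) via R0 from red(c,i)
round 1: derive cover(h,c) via R0 from red(h,c)
round 1: derive cover(i,j) via R0 from red(i,j)
round 1: derive cover(j,a) via R0 from red(j,a)
round 1: derive cover(j,c) via R0 from red(j,c)
round 1: derive cover(j,h) via R0 from red(j,h)
round 2: derive cover(a,j) via R1 from cover(a,i), red(i,j)
round 2: derive cover(c,c) via R1 from cover(c,h), red(h,c)
round 2: derive cover(c,j) via R1 from cover(c,i), red(i,j)
round 2: derive cover(h,h) via R1 from cover(h,c), red(c,h)
round 2: derive cover(h,i) via R1 from cover(h,c), red(c,i)
round 2: derive cover(i,a) via R1 from cover(i,j), red(j,a)
round 2: derive cover(i,c) via R1 from cover(i,j), red(j,c)
round 2: derive cover(i,h) via R1 from cover(i,j), red(j,h)
round 2: derive cover(j,i) via R1 from cover(j,a), red(a,i)
round 2: derive path(a,i) via R2 from cover(a,i)
round 2: derive path(c,h) via R2 from cover(c,h)
round 2: derive path(c,i) via R2 from cover(c,i)
round 2: derive path(h,c) via R2 from cover(h,c)
round 2: derive path(i,j) via R2 from cover(i,j)
round 2: derive path(j,a) via R2 from cover(j,a)
round 2: derive path(j,c) via R2 from cover(j,c)
round 2: derive path(j,h) via R2 from cover(j,h)
round 3: derive cover(a,a) via R1 from cover(a,j), red(j,a)
round 3: derive cover(a,c) via R1 from cover(a,j), red(j,c)
round 3: derive cover(a,h) via R1 from cover(a,j), red(j,h)
round 3: derive cover(c,a) via R1 from cover(c,j), red(j,a)
round 3: derive cover(h,j) via R1 from cover(h,i), red(i,j)
round 3: derive cover(i,i) via R1 from cover(i,a), red(a,i)
round 3: derive cover(j,j) via R1 from cover(j,i), red(i,j)
round 3: derive path(a,j) via R2 from cover(a,j)
round 3: derive path(c,c) via R2 from cover(c,c)
round 3: derive path(c,j) via R2 from cover(c,j)
round 3: derive path(h,h) via R2 from cover(h,h)
round 3: derive path(h,i) via R2 from cover(h,i)
round 3: derive path(i,a) via R2 from cover(i,a)
round 3: derive path(i,c) via R2 from cover(i,c)
round 3: derive path(i,h) via R2 from cover(i,h)
round 3: derive path(j,i) via R2 from cover(j,i)
round 4: derive cover(h,a) via R1 from cover(h,j), red(j,a)
round 4: derive path(a,a) via R2 from cover(a,a)
round 4: derive path(a,c) via R2 from cover(a,c)
round 4: derive path(a,h) via R2 from cover(a,h)
round 4: derive path(c,a) via R2 from cover(c,a)
round 4: derive path(h,j) via R2 from cover(h,j)
round 4: derive path(i,i) via R2 from cover(i,i)
round 4: derive path(j,j) via R2 from cover(j,j)
round 5: derive path(h,a) via R2 from cover(h,a)

path(a,a)
path(a,c)
path(a,h)
path(a,i)
path(a,j)
path(c,a)
path(c,c)
path(c,h)
path(c,i)
path(c,j)
path(h,a)
path(h,c)
path(h,h)
path(h,i)
path(h,j)
path(i,a)
path(i,c)
path(i,h)
path(i,i)
path(i,j)
path(j,a)
path(j,c)
path(j,h)
path(j,i)
path(j,j)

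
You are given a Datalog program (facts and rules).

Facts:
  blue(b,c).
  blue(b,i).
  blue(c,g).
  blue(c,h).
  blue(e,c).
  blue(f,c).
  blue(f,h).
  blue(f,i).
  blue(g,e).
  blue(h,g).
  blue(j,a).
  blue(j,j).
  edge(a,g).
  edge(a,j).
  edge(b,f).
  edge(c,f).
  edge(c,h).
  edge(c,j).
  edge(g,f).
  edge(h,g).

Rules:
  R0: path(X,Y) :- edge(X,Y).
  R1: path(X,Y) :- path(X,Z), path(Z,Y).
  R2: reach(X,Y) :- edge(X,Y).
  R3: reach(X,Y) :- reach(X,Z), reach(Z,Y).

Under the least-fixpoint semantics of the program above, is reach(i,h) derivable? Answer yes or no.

round 1: derive reach(a,g) via R2 from edge(a,g)
round 1: derive reach(a,j) via R2 from edge(a,j)
round 1: derive reach(b,f) via R2 from edge(b,f)
round 1: derive reach(c,f) via R2 from edge(c,f)
round 1: derive reach(c,h) via R2 from edge(c,h)
round 1: derive reach(c,j) via R2 from edge(c,j)
round 1: derive reach(g,f) via R2 from edge(g,f)
round 1: derive reach(h,g) via R2 from edge(h,g)
round 2: derive reach(a,f) via R3 from reach(a,g), reach(g,f)
round 2: derive reach(c,g) via R3 from reach(c,h), reach(h,g)
round 2: derive reach(h,f) via R3 from reach(h,g), reach(g,f)

no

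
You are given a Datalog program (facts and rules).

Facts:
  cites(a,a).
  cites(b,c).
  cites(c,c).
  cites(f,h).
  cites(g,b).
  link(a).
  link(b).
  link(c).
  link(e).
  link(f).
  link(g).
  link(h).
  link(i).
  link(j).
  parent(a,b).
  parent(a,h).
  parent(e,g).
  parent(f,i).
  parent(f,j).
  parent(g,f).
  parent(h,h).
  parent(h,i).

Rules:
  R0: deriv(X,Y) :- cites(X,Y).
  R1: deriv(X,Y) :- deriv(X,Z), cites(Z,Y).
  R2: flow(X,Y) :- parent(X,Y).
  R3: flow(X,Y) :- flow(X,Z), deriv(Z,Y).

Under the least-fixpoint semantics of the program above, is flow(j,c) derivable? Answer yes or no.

no

round 1: derive deriv(a,a) via R0 from cites(a,a)
round 1: derive deriv(b,c) via R0 from cites(b,c)
round 1: derive deriv(c,c) via R0 from cites(c,c)
round 1: derive deriv(f,h) via R0 from cites(f,h)
round 1: derive deriv(g,b) via R0 from cites(g,b)
round 1: derive flow(a,b) via R2 from parent(a,b)
round 1: derive flow(a,h) via R2 from parent(a,h)
round 1: derive flow(e,g) via R2 from parent(e,g)
round 1: derive flow(f,i) via R2 from parent(f,i)
round 1: derive flow(f,j) via R2 from parent(f,j)
round 1: derive flow(g,f) via R2 from parent(g,f)
round 1: derive flow(h,h) via R2 from parent(h,h)
round 1: derive flow(h,i) via R2 from parent(h,i)
round 2: derive deriv(g,c) via R1 from deriv(g,b), cites(b,c)
round 2: derive flow(a,c) via R3 from flow(a,b), deriv(b,c)
round 2: derive flow(e,b) via R3 from flow(e,g), deriv(g,b)
round 2: derive flow(g,h) via R3 from flow(g,f), deriv(f,h)
round 3: derive flow(e,c) via R3 from flow(e,b), deriv(b,c)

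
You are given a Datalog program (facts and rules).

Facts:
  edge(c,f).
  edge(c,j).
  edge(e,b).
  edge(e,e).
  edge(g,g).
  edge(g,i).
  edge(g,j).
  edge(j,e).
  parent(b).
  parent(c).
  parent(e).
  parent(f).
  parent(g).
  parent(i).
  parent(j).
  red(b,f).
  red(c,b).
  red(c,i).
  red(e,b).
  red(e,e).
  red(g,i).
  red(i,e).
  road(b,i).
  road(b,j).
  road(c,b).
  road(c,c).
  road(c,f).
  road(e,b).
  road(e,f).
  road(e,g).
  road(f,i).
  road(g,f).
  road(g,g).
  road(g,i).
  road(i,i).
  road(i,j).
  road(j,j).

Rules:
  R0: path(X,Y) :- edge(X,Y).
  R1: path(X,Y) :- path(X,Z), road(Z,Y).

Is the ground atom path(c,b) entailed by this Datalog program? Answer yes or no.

round 1: derive path(c,f) via R0 from edge(c,f)
round 1: derive path(c,j) via R0 from edge(c,j)
round 1: derive path(e,b) via R0 from edge(e,b)
round 1: derive path(e,e) via R0 from edge(e,e)
round 1: derive path(g,g) via R0 from edge(g,g)
round 1: derive path(g,i) via R0 from edge(g,i)
round 1: derive path(g,j) via R0 from edge(g,j)
round 1: derive path(j,e) via R0 from edge(j,e)
round 2: derive path(c,i) via R1 from path(c,f), road(f,i)
round 2: derive path(e,f) via R1 from path(e,e), road(e,f)
round 2: derive path(e,g) via R1 from path(e,e), road(e,g)
round 2: derive path(e,i) via R1 from path(e,b), road(b,i)
round 2: derive path(e,j) via R1 from path(e,b), road(b,j)
round 2: derive path(g,f) via R1 from path(g,g), road(g,f)
round 2: derive path(j,b) via R1 from path(j,e), road(e,b)
round 2: derive path(j,f) via R1 from path(j,e), road(e,f)
round 2: derive path(j,g) via R1 from path(j,e), road(e,g)
round 3: derive path(j,i) via R1 from path(j,b), road(b,i)
round 3: derive path(j,j) via R1 from path(j,b), road(b,j)

no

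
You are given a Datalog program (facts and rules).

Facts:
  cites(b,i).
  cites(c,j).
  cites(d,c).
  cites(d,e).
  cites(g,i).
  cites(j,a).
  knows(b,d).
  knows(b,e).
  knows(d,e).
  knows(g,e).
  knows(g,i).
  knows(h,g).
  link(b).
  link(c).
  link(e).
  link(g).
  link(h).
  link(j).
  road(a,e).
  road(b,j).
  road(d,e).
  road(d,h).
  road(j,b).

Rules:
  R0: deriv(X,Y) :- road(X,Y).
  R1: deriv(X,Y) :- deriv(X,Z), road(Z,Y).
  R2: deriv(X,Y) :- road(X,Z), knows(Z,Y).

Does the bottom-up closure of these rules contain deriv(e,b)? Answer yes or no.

no

round 1: derive deriv(a,e) via R0 from road(a,e)
round 1: derive deriv(b,j) via R0 from road(b,j)
round 1: derive deriv(d,e) via R0 from road(d,e)
round 1: derive deriv(d,h) via R0 from road(d,h)
round 1: derive deriv(j,b) via R0 from road(j,b)
round 1: derive deriv(d,g) via R2 from road(d,h), knows(h,g)
round 1: derive deriv(j,d) via R2 from road(j,b), knows(b,d)
round 1: derive deriv(j,e) via R2 from road(j,b), knows(b,e)
round 2: derive deriv(b,b) via R1 from deriv(b,j), road(j,b)
round 2: derive deriv(j,h) via R1 from deriv(j,d), road(d,h)
round 2: derive deriv(j,j) via R1 from deriv(j,b), road(b,j)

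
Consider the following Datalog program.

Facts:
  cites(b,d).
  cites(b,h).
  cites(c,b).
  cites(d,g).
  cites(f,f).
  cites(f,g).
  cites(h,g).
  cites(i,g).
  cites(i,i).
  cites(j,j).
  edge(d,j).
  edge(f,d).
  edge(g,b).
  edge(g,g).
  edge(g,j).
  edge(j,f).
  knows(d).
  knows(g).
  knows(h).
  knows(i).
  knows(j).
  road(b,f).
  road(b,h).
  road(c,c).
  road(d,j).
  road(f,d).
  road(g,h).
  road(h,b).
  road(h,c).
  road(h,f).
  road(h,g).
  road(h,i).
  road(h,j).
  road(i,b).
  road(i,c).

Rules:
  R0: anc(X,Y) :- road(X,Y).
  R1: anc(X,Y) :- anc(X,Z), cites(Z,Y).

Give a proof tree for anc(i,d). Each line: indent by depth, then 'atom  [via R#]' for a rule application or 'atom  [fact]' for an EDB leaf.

round 1: derive anc(b,f) via R0 from road(b,f)
round 1: derive anc(b,h) via R0 from road(b,h)
round 1: derive anc(c,c) via R0 from road(c,c)
round 1: derive anc(d,j) via R0 from road(d,j)
round 1: derive anc(f,d) via R0 from road(f,d)
round 1: derive anc(g,h) via R0 from road(g,h)
round 1: derive anc(h,b) via R0 from road(h,b)
round 1: derive anc(h,c) via R0 from road(h,c)
round 1: derive anc(h,f) via R0 from road(h,f)
round 1: derive anc(h,g) via R0 from road(h,g)
round 1: derive anc(h,i) via R0 from road(h,i)
round 1: derive anc(h,j) via R0 from road(h,j)
round 1: derive anc(i,b) via R0 from road(i,b)
round 1: derive anc(i,c) via R0 from road(i,c)
round 2: derive anc(b,g) via R1 from anc(b,f), cites(f,g)
round 2: derive anc(c,b) via R1 from anc(c,c), cites(c,b)
round 2: derive anc(f,g) via R1 from anc(f,d), cites(d,g)
round 2: derive anc(g,g) via R1 from anc(g,h), cites(h,g)
round 2: derive anc(h,d) via R1 from anc(h,b), cites(b,d)
round 2: derive anc(h,h) via R1 from anc(h,b), cites(b,h)
round 2: derive anc(i,d) via R1 from anc(i,b), cites(b,d)
round 2: derive anc(i,h) via R1 from anc(i,b), cites(b,h)
round 3: derive anc(c,d) via R1 from anc(c,b), cites(b,d)
round 3: derive anc(c,h) via R1 from anc(c,b), cites(b,h)
round 3: derive anc(i,g) via R1 from anc(i,d), cites(d,g)
round 4: derive anc(c,g) via R1 from anc(c,d), cites(d,g)

anc(i,d)  [via R1]
  anc(i,b)  [via R0]
    road(i,b)  [fact]
  cites(b,d)  [fact]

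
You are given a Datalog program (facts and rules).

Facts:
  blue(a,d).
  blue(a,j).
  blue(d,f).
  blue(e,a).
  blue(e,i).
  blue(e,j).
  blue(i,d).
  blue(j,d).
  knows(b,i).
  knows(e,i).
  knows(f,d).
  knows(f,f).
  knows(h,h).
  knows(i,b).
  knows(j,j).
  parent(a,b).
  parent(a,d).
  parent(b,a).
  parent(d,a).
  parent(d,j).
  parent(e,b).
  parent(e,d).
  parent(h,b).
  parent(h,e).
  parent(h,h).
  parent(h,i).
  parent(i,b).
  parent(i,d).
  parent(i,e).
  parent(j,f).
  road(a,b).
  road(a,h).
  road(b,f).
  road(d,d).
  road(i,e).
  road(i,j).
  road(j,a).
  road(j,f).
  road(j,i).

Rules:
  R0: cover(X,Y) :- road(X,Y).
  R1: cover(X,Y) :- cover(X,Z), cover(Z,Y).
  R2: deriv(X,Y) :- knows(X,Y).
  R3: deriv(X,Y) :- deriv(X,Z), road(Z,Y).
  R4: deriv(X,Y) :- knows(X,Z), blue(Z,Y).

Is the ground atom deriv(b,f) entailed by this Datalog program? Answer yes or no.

yes

round 1: derive deriv(b,i) via R2 from knows(b,i)
round 1: derive deriv(e,i) via R2 from knows(e,i)
round 1: derive deriv(f,d) via R2 from knows(f,d)
round 1: derive deriv(f,f) via R2 from knows(f,f)
round 1: derive deriv(h,h) via R2 from knows(h,h)
round 1: derive deriv(i,b) via R2 from knows(i,b)
round 1: derive deriv(j,j) via R2 from knows(j,j)
round 1: derive deriv(b,d) via R4 from knows(b,i), blue(i,d)
round 1: derive deriv(e,d) via R4 from knows(e,i), blue(i,d)
round 1: derive deriv(j,d) via R4 from knows(j,j), blue(j,d)
round 2: derive deriv(b,e) via R3 from deriv(b,i), road(i,e)
round 2: derive deriv(b,j) via R3 from deriv(b,i), road(i,j)
round 2: derive deriv(e,e) via R3 from deriv(e,i), road(i,e)
round 2: derive deriv(e,j) via R3 from deriv(e,i), road(i,j)
round 2: derive deriv(i,f) via R3 from deriv(i,b), road(b,f)
round 2: derive deriv(j,a) via R3 from deriv(j,j), road(j,a)
round 2: derive deriv(j,f) via R3 from deriv(j,j), road(j,f)
round 2: derive deriv(j,i) via R3 from deriv(j,j), road(j,i)
round 3: derive deriv(b,a) via R3 from deriv(b,j), road(j,a)
round 3: derive deriv(b,f) via R3 from deriv(b,j), road(j,f)
round 3: derive deriv(e,a) via R3 from deriv(e,j), road(j,a)
round 3: derive deriv(e,f) via R3 from deriv(e,j), road(j,f)
round 3: derive deriv(j,b) via R3 from deriv(j,a), road(a,b)
round 3: derive deriv(j,e) via R3 from deriv(j,i), road(i,e)
round 3: derive deriv(j,h) via R3 from deriv(j,a), road(a,h)
round 4: derive deriv(b,b) via R3 from deriv(b,a), road(a,b)
round 4: derive deriv(b,h) via R3 from deriv(b,a), road(a,h)
round 4: derive deriv(e,b) via R3 from deriv(e,a), road(a,b)
round 4: derive deriv(e,h) via R3 from deriv(e,a), road(a,h)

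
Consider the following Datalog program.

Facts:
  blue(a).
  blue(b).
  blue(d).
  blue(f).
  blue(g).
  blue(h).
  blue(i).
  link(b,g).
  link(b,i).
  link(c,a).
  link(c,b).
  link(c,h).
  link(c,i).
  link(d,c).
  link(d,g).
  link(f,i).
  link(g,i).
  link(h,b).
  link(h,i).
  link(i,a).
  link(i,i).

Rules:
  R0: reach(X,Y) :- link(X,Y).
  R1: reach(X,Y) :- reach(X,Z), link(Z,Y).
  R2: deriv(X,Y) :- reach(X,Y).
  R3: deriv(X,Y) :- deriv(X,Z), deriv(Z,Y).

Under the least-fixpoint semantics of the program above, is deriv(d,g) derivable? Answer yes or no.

round 1: derive reach(b,g) via R0 from link(b,g)
round 1: derive reach(b,i) via R0 from link(b,i)
round 1: derive reach(c,a) via R0 from link(c,a)
round 1: derive reach(c,b) via R0 from link(c,b)
round 1: derive reach(c,h) via R0 from link(c,h)
round 1: derive reach(c,i) via R0 from link(c,i)
round 1: derive reach(d,c) via R0 from link(d,c)
round 1: derive reach(d,g) via R0 from link(d,g)
round 1: derive reach(f,i) via R0 from link(f,i)
round 1: derive reach(g,i) via R0 from link(g,i)
round 1: derive reach(h,b) via R0 from link(h,b)
round 1: derive reach(h,i) via R0 from link(h,i)
round 1: derive reach(i,a) via R0 from link(i,a)
round 1: derive reach(i,i) via R0 from link(i,i)
round 2: derive reach(b,a) via R1 from reach(b,i), link(i,a)
round 2: derive reach(c,g) via R1 from reach(c,b), link(b,g)
round 2: derive reach(d,a) via R1 from reach(d,c), link(c,a)
round 2: derive reach(d,b) via R1 from reach(d,c), link(c,b)
round 2: derive reach(d,h) via R1 from reach(d,c), link(c,h)
round 2: derive reach(d,i) via R1 from reach(d,c), link(c,i)
round 2: derive reach(f,a) via R1 from reach(f,i), link(i,a)
round 2: derive reach(g,a) via R1 from reach(g,i), link(i,a)
round 2: derive reach(h,a) via R1 from reach(h,i), link(i,a)
round 2: derive reach(h,g) via R1 from reach(h,b), link(b,g)
round 2: derive deriv(b,g) via R2 from reach(b,g)
round 2: derive deriv(b,i) via R2 from reach(b,i)
round 2: derive deriv(c,a) via R2 from reach(c,a)
round 2: derive deriv(c,b) via R2 from reach(c,b)
round 2: derive deriv(c,h) via R2 from reach(c,h)
round 2: derive deriv(c,i) via R2 from reach(c,i)
round 2: derive deriv(d,c) via R2 from reach(d,c)
round 2: derive deriv(d,g) via R2 from reach(d,g)
round 2: derive deriv(f,i) via R2 from reach(f,i)
round 2: derive deriv(g,i) via R2 from reach(g,i)
round 2: derive deriv(h,b) via R2 from reach(h,b)
round 2: derive deriv(h,i) via R2 from reach(h,i)
round 2: derive deriv(i,a) via R2 from reach(i,a)
round 2: derive deriv(i,i) via R2 from reach(i,i)
round 3: derive deriv(b,a) via R2 from reach(b,a)
round 3: derive deriv(c,g) via R2 from reach(c,g)
round 3: derive deriv(d,a) via R2 from reach(d,a)
round 3: derive deriv(d,b) via R2 from reach(d,b)
round 3: derive deriv(d,h) via R2 from reach(d,h)
round 3: derive deriv(d,i) via R2 from reach(d,i)
round 3: derive deriv(f,a) via R2 from reach(f,a)
round 3: derive deriv(g,a) via R2 from reach(g,a)
round 3: derive deriv(h,a) via R2 from reach(h,a)
round 3: derive deriv(h,g) via R2 from reach(h,g)

yes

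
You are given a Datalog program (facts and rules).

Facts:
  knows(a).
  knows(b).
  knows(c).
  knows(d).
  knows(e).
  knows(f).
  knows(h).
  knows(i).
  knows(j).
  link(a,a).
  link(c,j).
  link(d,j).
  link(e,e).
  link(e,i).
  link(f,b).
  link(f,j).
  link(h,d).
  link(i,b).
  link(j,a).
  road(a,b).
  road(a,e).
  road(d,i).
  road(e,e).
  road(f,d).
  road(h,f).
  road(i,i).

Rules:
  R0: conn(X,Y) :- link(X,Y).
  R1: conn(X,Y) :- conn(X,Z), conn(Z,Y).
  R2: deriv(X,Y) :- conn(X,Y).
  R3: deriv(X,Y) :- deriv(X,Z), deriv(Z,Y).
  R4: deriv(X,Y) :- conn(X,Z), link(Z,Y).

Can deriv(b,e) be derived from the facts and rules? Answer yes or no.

round 1: derive conn(a,a) via R0 from link(a,a)
round 1: derive conn(c,j) via R0 from link(c,j)
round 1: derive conn(d,j) via R0 from link(d,j)
round 1: derive conn(e,e) via R0 from link(e,e)
round 1: derive conn(e,i) via R0 from link(e,i)
round 1: derive conn(f,b) via R0 from link(f,b)
round 1: derive conn(f,j) via R0 from link(f,j)
round 1: derive conn(h,d) via R0 from link(h,d)
round 1: derive conn(i,b) via R0 from link(i,b)
round 1: derive conn(j,a) via R0 from link(j,a)
round 2: derive conn(c,a) via R1 from conn(c,j), conn(j,a)
round 2: derive conn(d,a) via R1 from conn(d,j), conn(j,a)
round 2: derive conn(e,b) via R1 from conn(e,i), conn(i,b)
round 2: derive conn(f,a) via R1 from conn(f,j), conn(j,a)
round 2: derive conn(h,j) via R1 from conn(h,d), conn(d,j)
round 2: derive deriv(a,a) via R2 from conn(a,a)
round 2: derive deriv(c,j) via R2 from conn(c,j)
round 2: derive deriv(d,j) via R2 from conn(d,j)
round 2: derive deriv(e,e) via R2 from conn(e,e)
round 2: derive deriv(e,i) via R2 from conn(e,i)
round 2: derive deriv(f,b) via R2 from conn(f,b)
round 2: derive deriv(f,j) via R2 from conn(f,j)
round 2: derive deriv(h,d) via R2 from conn(h,d)
round 2: derive deriv(i,b) via R2 from conn(i,b)
round 2: derive deriv(j,a) via R2 from conn(j,a)
round 2: derive deriv(c,a) via R4 from conn(c,j), link(j,a)
round 2: derive deriv(d,a) via R4 from conn(d,j), link(j,a)
round 2: derive deriv(e,b) via R4 from conn(e,i), link(i,b)
round 2: derive deriv(f,a) via R4 from conn(f,j), link(j,a)
round 2: derive deriv(h,j) via R4 from conn(h,d), link(d,j)
round 3: derive conn(h,a) via R1 from conn(h,d), conn(d,a)
round 3: derive deriv(h,a) via R3 from deriv(h,d), deriv(d,a)

no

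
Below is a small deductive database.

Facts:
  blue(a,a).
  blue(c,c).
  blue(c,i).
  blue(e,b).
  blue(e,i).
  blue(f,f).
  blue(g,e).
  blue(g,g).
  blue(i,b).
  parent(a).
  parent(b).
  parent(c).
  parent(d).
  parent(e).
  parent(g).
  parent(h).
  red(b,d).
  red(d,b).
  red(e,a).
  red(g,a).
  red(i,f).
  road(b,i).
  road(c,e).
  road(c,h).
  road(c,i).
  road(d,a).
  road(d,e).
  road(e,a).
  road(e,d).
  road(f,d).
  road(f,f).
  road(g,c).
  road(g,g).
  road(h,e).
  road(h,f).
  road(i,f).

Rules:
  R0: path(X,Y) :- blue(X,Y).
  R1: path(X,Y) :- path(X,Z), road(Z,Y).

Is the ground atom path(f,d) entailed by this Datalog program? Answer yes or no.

yes

round 1: derive path(a,a) via R0 from blue(a,a)
round 1: derive path(c,c) via R0 from blue(c,c)
round 1: derive path(c,i) via R0 from blue(c,i)
round 1: derive path(e,b) via R0 from blue(e,b)
round 1: derive path(e,i) via R0 from blue(e,i)
round 1: derive path(f,f) via R0 from blue(f,f)
round 1: derive path(g,e) via R0 from blue(g,e)
round 1: derive path(g,g) via R0 from blue(g,g)
round 1: derive path(i,b) via R0 from blue(i,b)
round 2: derive path(c,e) via R1 from path(c,c), road(c,e)
round 2: derive path(c,f) via R1 from path(c,i), road(i,f)
round 2: derive path(c,h) via R1 from path(c,c), road(c,h)
round 2: derive path(e,f) via R1 from path(e,i), road(i,f)
round 2: derive path(f,d) via R1 from path(f,f), road(f,d)
round 2: derive path(g,a) via R1 from path(g,e), road(e,a)
round 2: derive path(g,c) via R1 from path(g,g), road(g,c)
round 2: derive path(g,d) via R1 from path(g,e), road(e,d)
round 2: derive path(i,i) via R1 from path(i,b), road(b,i)
round 3: derive path(c,a) via R1 from path(c,e), road(e,a)
round 3: derive path(c,d) via R1 from path(c,e), road(e,d)
round 3: derive path(e,d) via R1 from path(e,f), road(f,d)
round 3: derive path(f,a) via R1 from path(f,d), road(d,a)
round 3: derive path(f,e) via R1 from path(f,d), road(d,e)
round 3: derive path(g,h) via R1 from path(g,c), road(c,h)
round 3: derive path(g,i) via R1 from path(g,c), road(c,i)
round 3: derive path(i,f) via R1 from path(i,i), road(i,f)
round 4: derive path(e,a) via R1 from path(e,d), road(d,a)
round 4: derive path(e,e) via R1 from path(e,d), road(d,e)
round 4: derive path(g,f) via R1 from path(g,h), road(h,f)
round 4: derive path(i,d) via R1 from path(i,f), road(f,d)
round 5: derive path(i,a) via R1 from path(i,d), road(d,a)
round 5: derive path(i,e) via R1 from path(i,d), road(d,e)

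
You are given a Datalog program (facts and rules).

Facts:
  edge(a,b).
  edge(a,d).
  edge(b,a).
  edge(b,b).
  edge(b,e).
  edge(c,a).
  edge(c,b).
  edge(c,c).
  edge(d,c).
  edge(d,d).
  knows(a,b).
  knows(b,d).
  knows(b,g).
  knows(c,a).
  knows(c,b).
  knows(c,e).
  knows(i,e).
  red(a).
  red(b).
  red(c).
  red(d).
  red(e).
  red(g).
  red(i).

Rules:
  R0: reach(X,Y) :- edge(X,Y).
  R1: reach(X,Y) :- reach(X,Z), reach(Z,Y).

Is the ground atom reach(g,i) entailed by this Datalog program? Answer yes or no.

no

round 1: derive reach(a,b) via R0 from edge(a,b)
round 1: derive reach(a,d) via R0 from edge(a,d)
round 1: derive reach(b,a) via R0 from edge(b,a)
round 1: derive reach(b,b) via R0 from edge(b,b)
round 1: derive reach(b,e) via R0 from edge(b,e)
round 1: derive reach(c,a) via R0 from edge(c,a)
round 1: derive reach(c,b) via R0 from edge(c,b)
round 1: derive reach(c,c) via R0 from edge(c,c)
round 1: derive reach(d,c) via R0 from edge(d,c)
round 1: derive reach(d,d) via R0 from edge(d,d)
round 2: derive reach(a,a) via R1 from reach(a,b), reach(b,a)
round 2: derive reach(a,c) via R1 from reach(a,d), reach(d,c)
round 2: derive reach(a,e) via R1 from reach(a,b), reach(b,e)
round 2: derive reach(b,d) via R1 from reach(b,a), reach(a,d)
round 2: derive reach(c,d) via R1 from reach(c,a), reach(a,d)
round 2: derive reach(c,e) via R1 from reach(c,b), reach(b,e)
round 2: derive reach(d,a) via R1 from reach(d,c), reach(c,a)
round 2: derive reach(d,b) via R1 from reach(d,c), reach(c,b)
round 3: derive reach(b,c) via R1 from reach(b,a), reach(a,c)
round 3: derive reach(d,e) via R1 from reach(d,a), reach(a,e)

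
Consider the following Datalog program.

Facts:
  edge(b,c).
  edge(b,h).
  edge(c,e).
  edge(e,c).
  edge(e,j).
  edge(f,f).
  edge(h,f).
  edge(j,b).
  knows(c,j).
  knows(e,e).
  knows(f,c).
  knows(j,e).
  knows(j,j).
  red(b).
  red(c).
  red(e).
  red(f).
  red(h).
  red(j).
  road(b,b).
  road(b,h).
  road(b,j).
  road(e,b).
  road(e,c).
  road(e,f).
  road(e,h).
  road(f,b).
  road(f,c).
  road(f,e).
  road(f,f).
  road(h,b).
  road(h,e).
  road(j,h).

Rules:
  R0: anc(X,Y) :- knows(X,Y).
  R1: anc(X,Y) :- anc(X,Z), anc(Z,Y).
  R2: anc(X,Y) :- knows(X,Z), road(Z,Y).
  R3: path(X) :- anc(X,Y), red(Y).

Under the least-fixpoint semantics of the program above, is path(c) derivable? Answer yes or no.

yes

round 1: derive anc(c,j) via R0 from knows(c,j)
round 1: derive anc(e,e) via R0 from knows(e,e)
round 1: derive anc(f,c) via R0 from knows(f,c)
round 1: derive anc(j,e) via R0 from knows(j,e)
round 1: derive anc(j,j) via R0 from knows(j,j)
round 1: derive anc(c,h) via R2 from knows(c,j), road(j,h)
round 1: derive anc(e,b) via R2 from knows(e,e), road(e,b)
round 1: derive anc(e,c) via R2 from knows(e,e), road(e,c)
round 1: derive anc(e,f) via R2 from knows(e,e), road(e,f)
round 1: derive anc(e,h) via R2 from knows(e,e), road(e,h)
round 1: derive anc(j,b) via R2 from knows(j,e), road(e,b)
round 1: derive anc(j,c) via R2 from knows(j,e), road(e,c)
round 1: derive anc(j,f) via R2 from knows(j,e), road(e,f)
round 1: derive anc(j,h) via R2 from knows(j,e), road(e,h)
round 2: derive anc(c,b) via R1 from anc(c,j), anc(j,b)
round 2: derive anc(c,c) via R1 from anc(c,j), anc(j,c)
round 2: derive anc(c,e) via R1 from anc(c,j), anc(j,e)
round 2: derive anc(c,f) via R1 from anc(c,j), anc(j,f)
round 2: derive anc(e,j) via R1 from anc(e,c), anc(c,j)
round 2: derive anc(f,h) via R1 from anc(f,c), anc(c,h)
round 2: derive anc(f,j) via R1 from anc(f,c), anc(c,j)
round 2: derive path(c) via R3 from anc(c,h), red(h)
round 2: derive path(e) via R3 from anc(e,b), red(b)
round 2: derive path(f) via R3 from anc(f,c), red(c)
round 2: derive path(j) via R3 from anc(j,b), red(b)
round 3: derive anc(f,b) via R1 from anc(f,c), anc(c,b)
round 3: derive anc(f,e) via R1 from anc(f,c), anc(c,e)
round 3: derive anc(f,f) via R1 from anc(f,c), anc(c,f)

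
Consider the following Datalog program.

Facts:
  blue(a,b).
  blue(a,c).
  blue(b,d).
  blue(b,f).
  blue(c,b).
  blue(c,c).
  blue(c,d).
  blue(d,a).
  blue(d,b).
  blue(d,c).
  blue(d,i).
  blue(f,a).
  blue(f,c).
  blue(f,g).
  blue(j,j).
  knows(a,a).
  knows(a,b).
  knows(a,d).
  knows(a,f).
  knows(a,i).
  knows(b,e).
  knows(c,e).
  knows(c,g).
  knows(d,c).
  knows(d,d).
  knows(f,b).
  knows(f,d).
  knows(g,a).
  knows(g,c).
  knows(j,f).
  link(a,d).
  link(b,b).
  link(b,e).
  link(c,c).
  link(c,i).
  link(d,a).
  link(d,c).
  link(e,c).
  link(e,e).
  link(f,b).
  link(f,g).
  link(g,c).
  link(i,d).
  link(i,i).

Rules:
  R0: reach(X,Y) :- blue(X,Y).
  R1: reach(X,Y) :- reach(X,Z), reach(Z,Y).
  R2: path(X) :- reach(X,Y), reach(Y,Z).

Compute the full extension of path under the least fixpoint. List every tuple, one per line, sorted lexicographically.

round 1: derive reach(a,b) via R0 from blue(a,b)
round 1: derive reach(a,c) via R0 from blue(a,c)
round 1: derive reach(b,d) via R0 from blue(b,d)
round 1: derive reach(b,f) via R0 from blue(b,f)
round 1: derive reach(c,b) via R0 from blue(c,b)
round 1: derive reach(c,c) via R0 from blue(c,c)
round 1: derive reach(c,d) via R0 from blue(c,d)
round 1: derive reach(d,a) via R0 from blue(d,a)
round 1: derive reach(d,b) via R0 from blue(d,b)
round 1: derive reach(d,c) via R0 from blue(d,c)
round 1: derive reach(d,i) via R0 from blue(d,i)
round 1: derive reach(f,a) via R0 from blue(f,a)
round 1: derive reach(f,c) via R0 from blue(f,c)
round 1: derive reach(f,g) via R0 from blue(f,g)
round 1: derive reach(j,j) via R0 from blue(j,j)
round 2: derive reach(a,d) via R1 from reach(a,b), reach(b,d)
round 2: derive reach(a,f) via R1 from reach(a,b), reach(b,f)
round 2: derive reach(b,a) via R1 from reach(b,d), reach(d,a)
round 2: derive reach(b,b) via R1 from reach(b,d), reach(d,b)
round 2: derive reach(b,c) via R1 from reach(b,d), reach(d,c)
round 2: derive reach(b,g) via R1 from reach(b,f), reach(f,g)
round 2: derive reach(b,i) via R1 from reach(b,d), reach(d,i)
round 2: derive reach(c,a) via R1 from reach(c,d), reach(d,a)
round 2: derive reach(c,f) via R1 from reach(c,b), reach(b,f)
round 2: derive reach(c,i) via R1 from reach(c,d), reach(d,i)
round 2: derive reach(d,d) via R1 from reach(d,b), reach(b,d)
round 2: derive reach(d,f) via R1 from reach(d,b), reach(b,f)
round 2: derive reach(f,b) via R1 from reach(f,a), reach(a,b)
round 2: derive reach(f,d) via R1 from reach(f,c), reach(c,d)
round 2: derive path(a) via R2 from reach(a,b), reach(b,d)
round 2: derive path(b) via R2 from reach(b,d), reach(d,a)
round 2: derive path(c) via R2 from reach(c,b), reach(b,d)
round 2: derive path(d) via R2 from reach(d,a), reach(a,b)
round 2: derive path(f) via R2 from reach(f,a), reach(a,b)
round 2: derive path(j) via R2 from reach(j,j), reach(j,j)
round 3: derive reach(a,a) via R1 from reach(a,b), reach(b,a)
round 3: derive reach(a,g) via R1 from reach(a,b), reach(b,g)
round 3: derive reach(a,i) via R1 from reach(a,b), reach(b,i)
round 3: derive reach(c,g) via R1 from reach(c,b), reach(b,g)
round 3: derive reach(d,g) via R1 from reach(d,b), reach(b,g)
round 3: derive reach(f,f) via R1 from reach(f,a), reach(a,f)
round 3: derive reach(f,i) via R1 from reach(f,b), reach(b,i)

path(a)
path(b)
path(c)
path(d)
path(f)
path(j)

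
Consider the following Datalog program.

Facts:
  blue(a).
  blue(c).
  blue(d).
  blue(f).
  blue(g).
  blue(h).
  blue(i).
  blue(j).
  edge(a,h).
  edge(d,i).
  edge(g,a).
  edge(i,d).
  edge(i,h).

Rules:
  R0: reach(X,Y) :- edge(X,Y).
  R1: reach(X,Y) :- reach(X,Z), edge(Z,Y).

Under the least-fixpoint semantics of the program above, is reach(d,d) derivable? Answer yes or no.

yes

round 1: derive reach(a,h) via R0 from edge(a,h)
round 1: derive reach(d,i) via R0 from edge(d,i)
round 1: derive reach(g,a) via R0 from edge(g,a)
round 1: derive reach(i,d) via R0 from edge(i,d)
round 1: derive reach(i,h) via R0 from edge(i,h)
round 2: derive reach(d,d) via R1 from reach(d,i), edge(i,d)
round 2: derive reach(d,h) via R1 from reach(d,i), edge(i,h)
round 2: derive reach(g,h) via R1 from reach(g,a), edge(a,h)
round 2: derive reach(i,i) via R1 from reach(i,d), edge(d,i)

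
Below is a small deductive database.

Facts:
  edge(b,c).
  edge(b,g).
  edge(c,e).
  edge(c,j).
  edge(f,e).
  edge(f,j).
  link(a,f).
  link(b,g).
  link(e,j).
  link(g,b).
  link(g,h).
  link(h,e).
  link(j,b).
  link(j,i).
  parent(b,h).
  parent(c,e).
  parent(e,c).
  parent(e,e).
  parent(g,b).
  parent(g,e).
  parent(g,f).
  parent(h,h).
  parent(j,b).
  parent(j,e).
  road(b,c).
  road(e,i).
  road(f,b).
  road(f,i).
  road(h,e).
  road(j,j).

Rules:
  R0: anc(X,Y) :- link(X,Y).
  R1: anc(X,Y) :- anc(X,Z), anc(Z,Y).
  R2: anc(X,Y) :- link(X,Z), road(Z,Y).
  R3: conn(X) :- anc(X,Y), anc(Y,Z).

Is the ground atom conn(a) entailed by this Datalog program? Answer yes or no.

yes

round 1: derive anc(a,f) via R0 from link(a,f)
round 1: derive anc(b,g) via R0 from link(b,g)
round 1: derive anc(e,j) via R0 from link(e,j)
round 1: derive anc(g,b) via R0 from link(g,b)
round 1: derive anc(g,h) via R0 from link(g,h)
round 1: derive anc(h,e) via R0 from link(h,e)
round 1: derive anc(j,b) via R0 from link(j,b)
round 1: derive anc(j,i) via R0 from link(j,i)
round 1: derive anc(a,b) via R2 from link(a,f), road(f,b)
round 1: derive anc(a,i) via R2 from link(a,f), road(f,i)
round 1: derive anc(g,c) via R2 from link(g,b), road(b,c)
round 1: derive anc(g,e) via R2 from link(g,h), road(h,e)
round 1: derive anc(h,i) via R2 from link(h,e), road(e,i)
round 1: derive anc(j,c) via R2 from link(j,b), road(b,c)
round 2: derive anc(a,g) via R1 from anc(a,b), anc(b,g)
round 2: derive anc(b,b) via R1 from anc(b,g), anc(g,b)
round 2: derive anc(b,c) via R1 from anc(b,g), anc(g,c)
round 2: derive anc(b,e) via R1 from anc(b,g), anc(g,e)
round 2: derive anc(b,h) via R1 from anc(b,g), anc(g,h)
round 2: derive anc(e,b) via R1 from anc(e,j), anc(j,b)
round 2: derive anc(e,c) via R1 from anc(e,j), anc(j,c)
round 2: derive anc(e,i) via R1 from anc(e,j), anc(j,i)
round 2: derive anc(g,g) via R1 from anc(g,b), anc(b,g)
round 2: derive anc(g,i) via R1 from anc(g,h), anc(h,i)
round 2: derive anc(g,j) via R1 from anc(g,e), anc(e,j)
round 2: derive anc(h,j) via R1 from anc(h,e), anc(e,j)
round 2: derive anc(j,g) via R1 from anc(j,b), anc(b,g)
round 2: derive conn(a) via R3 from anc(a,b), anc(b,g)
round 2: derive conn(b) via R3 from anc(b,g), anc(g,b)
round 2: derive conn(e) via R3 from anc(e,j), anc(j,b)
round 2: derive conn(g) via R3 from anc(g,b), anc(b,g)
round 2: derive conn(h) via R3 from anc(h,e), anc(e,j)
round 2: derive conn(j) via R3 from anc(j,b), anc(b,g)
round 3: derive anc(a,c) via R1 from anc(a,b), anc(b,c)
round 3: derive anc(a,e) via R1 from anc(a,b), anc(b,e)
round 3: derive anc(a,h) via R1 from anc(a,b), anc(b,h)
round 3: derive anc(a,j) via R1 from anc(a,g), anc(g,j)
round 3: derive anc(b,i) via R1 from anc(b,e), anc(e,i)
round 3: derive anc(b,j) via R1 from anc(b,e), anc(e,j)
round 3: derive anc(e,e) via R1 from anc(e,b), anc(b,e)
round 3: derive anc(e,g) via R1 from anc(e,b), anc(b,g)
round 3: derive anc(e,h) via R1 from anc(e,b), anc(b,h)
round 3: derive anc(h,b) via R1 from anc(h,e), anc(e,b)
round 3: derive anc(h,c) via R1 from anc(h,e), anc(e,c)
round 3: derive anc(h,g) via R1 from anc(h,j), anc(j,g)
round 3: derive anc(j,e) via R1 from anc(j,b), anc(b,e)
round 3: derive anc(j,h) via R1 from anc(j,b), anc(b,h)
round 3: derive anc(j,j) via R1 from anc(j,g), anc(g,j)
round 4: derive anc(h,h) via R1 from anc(h,b), anc(b,h)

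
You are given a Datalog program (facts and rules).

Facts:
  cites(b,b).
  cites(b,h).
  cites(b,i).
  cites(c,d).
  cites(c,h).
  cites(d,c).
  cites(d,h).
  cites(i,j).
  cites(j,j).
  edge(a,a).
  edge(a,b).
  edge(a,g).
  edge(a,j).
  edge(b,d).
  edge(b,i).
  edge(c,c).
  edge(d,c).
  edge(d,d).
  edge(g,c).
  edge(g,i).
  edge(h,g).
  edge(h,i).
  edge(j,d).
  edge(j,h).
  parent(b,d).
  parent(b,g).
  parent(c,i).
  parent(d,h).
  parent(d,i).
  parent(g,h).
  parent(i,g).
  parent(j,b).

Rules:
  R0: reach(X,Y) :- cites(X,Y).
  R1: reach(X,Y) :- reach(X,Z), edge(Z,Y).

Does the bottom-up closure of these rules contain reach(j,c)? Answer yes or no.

round 1: derive reach(b,b) via R0 from cites(b,b)
round 1: derive reach(b,h) via R0 from cites(b,h)
round 1: derive reach(b,i) via R0 from cites(b,i)
round 1: derive reach(c,d) via R0 from cites(c,d)
round 1: derive reach(c,h) via R0 from cites(c,h)
round 1: derive reach(d,c) via R0 from cites(d,c)
round 1: derive reach(d,h) via R0 from cites(d,h)
round 1: derive reach(i,j) via R0 from cites(i,j)
round 1: derive reach(j,j) via R0 from cites(j,j)
round 2: derive reach(b,d) via R1 from reach(b,b), edge(b,d)
round 2: derive reach(b,g) via R1 from reach(b,h), edge(h,g)
round 2: derive reach(c,c) via R1 from reach(c,d), edge(d,c)
round 2: derive reach(c,g) via R1 from reach(c,h), edge(h,g)
round 2: derive reach(c,i) via R1 from reach(c,h), edge(h,i)
round 2: derive reach(d,g) via R1 from reach(d,h), edge(h,g)
round 2: derive reach(d,i) via R1 from reach(d,h), edge(h,i)
round 2: derive reach(i,d) via R1 from reach(i,j), edge(j,d)
round 2: derive reach(i,h) via R1 from reach(i,j), edge(j,h)
round 2: derive reach(j,d) via R1 from reach(j,j), edge(j,d)
round 2: derive reach(j,h) via R1 from reach(j,j), edge(j,h)
round 3: derive reach(b,c) via R1 from reach(b,d), edge(d,c)
round 3: derive reach(i,c) via R1 from reach(i,d), edge(d,c)
round 3: derive reach(i,g) via R1 from reach(i,h), edge(h,g)
round 3: derive reach(i,i) via R1 from reach(i,h), edge(h,i)
round 3: derive reach(j,c) via R1 from reach(j,d), edge(d,c)
round 3: derive reach(j,g) via R1 from reach(j,h), edge(h,g)
round 3: derive reach(j,i) via R1 from reach(j,h), edge(h,i)

yes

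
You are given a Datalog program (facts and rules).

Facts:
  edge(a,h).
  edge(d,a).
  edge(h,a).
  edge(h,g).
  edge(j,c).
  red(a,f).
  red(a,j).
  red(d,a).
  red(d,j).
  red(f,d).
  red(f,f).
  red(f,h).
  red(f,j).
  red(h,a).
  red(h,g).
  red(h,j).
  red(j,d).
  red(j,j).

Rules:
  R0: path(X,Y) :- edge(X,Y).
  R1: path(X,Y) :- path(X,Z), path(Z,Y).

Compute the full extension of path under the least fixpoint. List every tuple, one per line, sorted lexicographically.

path(a,a)
path(a,g)
path(a,h)
path(d,a)
path(d,g)
path(d,h)
path(h,a)
path(h,g)
path(h,h)
path(j,c)

round 1: derive path(a,h) via R0 from edge(a,h)
round 1: derive path(d,a) via R0 from edge(d,a)
round 1: derive path(h,a) via R0 from edge(h,a)
round 1: derive path(h,g) via R0 from edge(h,g)
round 1: derive path(j,c) via R0 from edge(j,c)
round 2: derive path(a,a) via R1 from path(a,h), path(h,a)
round 2: derive path(a,g) via R1 from path(a,h), path(h,g)
round 2: derive path(d,h) via R1 from path(d,a), path(a,h)
round 2: derive path(h,h) via R1 from path(h,a), path(a,h)
round 3: derive path(d,g) via R1 from path(d,a), path(a,g)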